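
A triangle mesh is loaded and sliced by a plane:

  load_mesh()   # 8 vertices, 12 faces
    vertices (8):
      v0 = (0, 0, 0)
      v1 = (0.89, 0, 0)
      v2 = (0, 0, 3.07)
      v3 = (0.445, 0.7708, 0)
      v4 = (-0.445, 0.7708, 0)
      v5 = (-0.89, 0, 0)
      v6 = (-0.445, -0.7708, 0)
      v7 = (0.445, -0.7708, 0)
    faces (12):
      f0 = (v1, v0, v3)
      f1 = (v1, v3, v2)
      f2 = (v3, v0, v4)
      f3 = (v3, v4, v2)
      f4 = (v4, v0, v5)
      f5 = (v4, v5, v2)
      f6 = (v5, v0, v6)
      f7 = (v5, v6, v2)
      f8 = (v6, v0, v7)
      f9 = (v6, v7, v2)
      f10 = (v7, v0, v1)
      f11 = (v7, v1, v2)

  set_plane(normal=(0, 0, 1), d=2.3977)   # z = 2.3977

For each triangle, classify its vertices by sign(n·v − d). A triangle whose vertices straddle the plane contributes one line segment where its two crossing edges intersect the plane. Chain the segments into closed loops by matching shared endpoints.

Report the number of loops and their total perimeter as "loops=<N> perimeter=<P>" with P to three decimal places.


loops=1 perimeter=1.169

Straddling triangles (6 of 12):
  (v1,v3,v2) [--+] → (0.0974507, 0.168798, 2.3977)–(0.194901, 0, 2.3977)  len=0.1949
  (v3,v4,v2) [--+] → (-0.0974507, 0.168798, 2.3977)–(0.0974507, 0.168798, 2.3977)  len=0.1949
  (v4,v5,v2) [--+] → (-0.194901, 0, 2.3977)–(-0.0974507, 0.168798, 2.3977)  len=0.1949
  (v5,v6,v2) [--+] → (-0.0974507, -0.168798, 2.3977)–(-0.194901, 0, 2.3977)  len=0.1949
  (v6,v7,v2) [--+] → (0.0974507, -0.168798, 2.3977)–(-0.0974507, -0.168798, 2.3977)  len=0.1949
  (v7,v1,v2) [--+] → (0.194901, 0, 2.3977)–(0.0974507, -0.168798, 2.3977)  len=0.1949

Chained into 1 loop(s):
  loop 1: 6 segments, perimeter = 1.1694
Total perimeter = 1.169


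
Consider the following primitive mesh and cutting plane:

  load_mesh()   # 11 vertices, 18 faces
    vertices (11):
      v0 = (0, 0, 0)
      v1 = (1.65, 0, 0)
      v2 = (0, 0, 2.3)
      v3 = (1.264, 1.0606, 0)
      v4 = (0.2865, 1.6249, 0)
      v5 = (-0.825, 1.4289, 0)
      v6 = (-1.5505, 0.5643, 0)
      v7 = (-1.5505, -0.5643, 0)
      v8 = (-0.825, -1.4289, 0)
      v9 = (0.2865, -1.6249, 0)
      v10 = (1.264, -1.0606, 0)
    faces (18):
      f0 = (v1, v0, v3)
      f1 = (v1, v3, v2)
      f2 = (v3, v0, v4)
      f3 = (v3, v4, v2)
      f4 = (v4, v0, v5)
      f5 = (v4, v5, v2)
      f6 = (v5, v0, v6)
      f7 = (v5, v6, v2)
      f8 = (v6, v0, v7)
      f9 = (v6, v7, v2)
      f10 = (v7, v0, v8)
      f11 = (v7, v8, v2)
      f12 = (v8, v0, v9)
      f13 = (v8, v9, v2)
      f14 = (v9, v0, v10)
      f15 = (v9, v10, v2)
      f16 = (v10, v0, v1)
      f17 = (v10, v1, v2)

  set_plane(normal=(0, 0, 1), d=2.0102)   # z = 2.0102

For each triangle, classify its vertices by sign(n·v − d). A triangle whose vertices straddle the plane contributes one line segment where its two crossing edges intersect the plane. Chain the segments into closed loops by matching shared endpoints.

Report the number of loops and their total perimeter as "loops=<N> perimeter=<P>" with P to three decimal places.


Straddling triangles (9 of 18):
  (v1,v3,v2) [--+] → (0.159264, 0.133636, 2.0102)–(0.2079, 0, 2.0102)  len=0.1422
  (v3,v4,v2) [--+] → (0.036099, 0.204737, 2.0102)–(0.159264, 0.133636, 2.0102)  len=0.1422
  (v4,v5,v2) [--+] → (-0.10395, 0.180041, 2.0102)–(0.036099, 0.204737, 2.0102)  len=0.1422
  (v5,v6,v2) [--+] → (-0.195363, 0.0711018, 2.0102)–(-0.10395, 0.180041, 2.0102)  len=0.1422
  (v6,v7,v2) [--+] → (-0.195363, -0.0711018, 2.0102)–(-0.195363, 0.0711018, 2.0102)  len=0.1422
  (v7,v8,v2) [--+] → (-0.10395, -0.180041, 2.0102)–(-0.195363, -0.0711018, 2.0102)  len=0.1422
  (v8,v9,v2) [--+] → (0.036099, -0.204737, 2.0102)–(-0.10395, -0.180041, 2.0102)  len=0.1422
  (v9,v10,v2) [--+] → (0.159264, -0.133636, 2.0102)–(0.036099, -0.204737, 2.0102)  len=0.1422
  (v10,v1,v2) [--+] → (0.2079, 0, 2.0102)–(0.159264, -0.133636, 2.0102)  len=0.1422

Chained into 1 loop(s):
  loop 1: 9 segments, perimeter = 1.2799
Total perimeter = 1.280

loops=1 perimeter=1.280


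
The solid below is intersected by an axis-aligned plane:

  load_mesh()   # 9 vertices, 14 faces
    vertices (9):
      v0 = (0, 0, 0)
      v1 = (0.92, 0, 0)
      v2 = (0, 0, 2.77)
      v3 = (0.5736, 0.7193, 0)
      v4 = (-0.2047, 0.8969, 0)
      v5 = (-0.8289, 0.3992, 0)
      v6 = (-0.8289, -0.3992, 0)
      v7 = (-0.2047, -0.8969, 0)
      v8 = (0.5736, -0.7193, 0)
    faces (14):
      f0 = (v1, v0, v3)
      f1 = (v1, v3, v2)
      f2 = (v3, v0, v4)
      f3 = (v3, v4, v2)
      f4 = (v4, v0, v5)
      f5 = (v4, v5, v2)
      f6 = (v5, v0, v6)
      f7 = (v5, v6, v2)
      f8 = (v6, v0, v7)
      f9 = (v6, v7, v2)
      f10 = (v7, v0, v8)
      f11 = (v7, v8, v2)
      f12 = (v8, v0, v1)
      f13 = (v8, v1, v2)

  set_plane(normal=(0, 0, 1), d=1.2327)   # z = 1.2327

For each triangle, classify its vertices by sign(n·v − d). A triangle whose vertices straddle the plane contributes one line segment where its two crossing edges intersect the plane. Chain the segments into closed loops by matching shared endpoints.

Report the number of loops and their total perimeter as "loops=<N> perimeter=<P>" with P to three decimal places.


Straddling triangles (7 of 14):
  (v1,v3,v2) [--+] → (0.318338, 0.399199, 1.2327)–(0.510583, 0, 1.2327)  len=0.4431
  (v3,v4,v2) [--+] → (-0.113605, 0.497763, 1.2327)–(0.318338, 0.399199, 1.2327)  len=0.4430
  (v4,v5,v2) [--+] → (-0.460025, 0.221549, 1.2327)–(-0.113605, 0.497763, 1.2327)  len=0.4431
  (v5,v6,v2) [--+] → (-0.460025, -0.221549, 1.2327)–(-0.460025, 0.221549, 1.2327)  len=0.4431
  (v6,v7,v2) [--+] → (-0.113605, -0.497763, 1.2327)–(-0.460025, -0.221549, 1.2327)  len=0.4431
  (v7,v8,v2) [--+] → (0.318338, -0.399199, 1.2327)–(-0.113605, -0.497763, 1.2327)  len=0.4430
  (v8,v1,v2) [--+] → (0.510583, 0, 1.2327)–(0.318338, -0.399199, 1.2327)  len=0.4431

Chained into 1 loop(s):
  loop 1: 7 segments, perimeter = 3.1015
Total perimeter = 3.101

loops=1 perimeter=3.101


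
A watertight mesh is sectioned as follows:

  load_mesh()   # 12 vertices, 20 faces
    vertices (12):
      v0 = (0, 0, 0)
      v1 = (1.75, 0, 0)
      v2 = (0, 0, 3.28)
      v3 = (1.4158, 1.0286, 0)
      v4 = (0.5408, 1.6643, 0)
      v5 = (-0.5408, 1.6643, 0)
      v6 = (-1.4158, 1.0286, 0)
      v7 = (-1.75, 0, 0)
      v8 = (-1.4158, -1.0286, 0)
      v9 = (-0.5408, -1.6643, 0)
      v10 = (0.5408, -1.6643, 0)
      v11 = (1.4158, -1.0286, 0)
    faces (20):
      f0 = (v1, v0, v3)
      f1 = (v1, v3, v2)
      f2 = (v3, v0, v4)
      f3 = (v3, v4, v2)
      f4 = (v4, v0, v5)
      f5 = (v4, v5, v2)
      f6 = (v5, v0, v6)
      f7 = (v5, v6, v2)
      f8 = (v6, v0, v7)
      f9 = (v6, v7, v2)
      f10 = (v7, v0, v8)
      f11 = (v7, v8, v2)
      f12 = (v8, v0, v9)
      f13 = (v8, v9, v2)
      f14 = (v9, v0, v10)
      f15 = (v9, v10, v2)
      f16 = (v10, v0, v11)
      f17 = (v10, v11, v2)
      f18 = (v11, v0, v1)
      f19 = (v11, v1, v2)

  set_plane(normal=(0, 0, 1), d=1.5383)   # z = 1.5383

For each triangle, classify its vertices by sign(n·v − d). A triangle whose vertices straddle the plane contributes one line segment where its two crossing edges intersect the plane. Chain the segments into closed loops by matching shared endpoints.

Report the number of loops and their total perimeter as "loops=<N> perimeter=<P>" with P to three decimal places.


Straddling triangles (10 of 20):
  (v1,v3,v2) [--+] → (0.751798, 0.546193, 1.5383)–(0.929261, 0, 1.5383)  len=0.5743
  (v3,v4,v2) [--+] → (0.287168, 0.883753, 1.5383)–(0.751798, 0.546193, 1.5383)  len=0.5743
  (v4,v5,v2) [--+] → (-0.287168, 0.883753, 1.5383)–(0.287168, 0.883753, 1.5383)  len=0.5743
  (v5,v6,v2) [--+] → (-0.751798, 0.546193, 1.5383)–(-0.287168, 0.883753, 1.5383)  len=0.5743
  (v6,v7,v2) [--+] → (-0.929261, 0, 1.5383)–(-0.751798, 0.546193, 1.5383)  len=0.5743
  (v7,v8,v2) [--+] → (-0.751798, -0.546193, 1.5383)–(-0.929261, 0, 1.5383)  len=0.5743
  (v8,v9,v2) [--+] → (-0.287168, -0.883753, 1.5383)–(-0.751798, -0.546193, 1.5383)  len=0.5743
  (v9,v10,v2) [--+] → (0.287168, -0.883753, 1.5383)–(-0.287168, -0.883753, 1.5383)  len=0.5743
  (v10,v11,v2) [--+] → (0.751798, -0.546193, 1.5383)–(0.287168, -0.883753, 1.5383)  len=0.5743
  (v11,v1,v2) [--+] → (0.929261, 0, 1.5383)–(0.751798, -0.546193, 1.5383)  len=0.5743

Chained into 1 loop(s):
  loop 1: 10 segments, perimeter = 5.7431
Total perimeter = 5.743

loops=1 perimeter=5.743


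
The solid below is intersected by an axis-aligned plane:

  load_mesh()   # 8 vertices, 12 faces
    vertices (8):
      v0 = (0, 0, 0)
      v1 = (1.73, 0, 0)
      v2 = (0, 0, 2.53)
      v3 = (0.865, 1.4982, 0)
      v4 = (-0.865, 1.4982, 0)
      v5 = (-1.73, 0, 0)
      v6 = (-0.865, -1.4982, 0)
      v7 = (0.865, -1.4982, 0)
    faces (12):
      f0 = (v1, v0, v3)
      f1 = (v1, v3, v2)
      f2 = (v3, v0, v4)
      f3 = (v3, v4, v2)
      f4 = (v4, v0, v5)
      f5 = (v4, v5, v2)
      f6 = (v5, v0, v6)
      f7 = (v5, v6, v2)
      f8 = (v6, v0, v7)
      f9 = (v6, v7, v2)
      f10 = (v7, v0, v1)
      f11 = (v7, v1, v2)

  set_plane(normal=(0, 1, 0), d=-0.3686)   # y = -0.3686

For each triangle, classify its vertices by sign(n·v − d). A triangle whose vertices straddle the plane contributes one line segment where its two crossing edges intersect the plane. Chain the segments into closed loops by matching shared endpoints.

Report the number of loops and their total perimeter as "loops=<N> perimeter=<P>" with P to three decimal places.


loops=1 perimeter=8.082

Straddling triangles (6 of 12):
  (v5,v0,v6) [++-] → (-0.212815, -0.3686, 0)–(-1.51719, -0.3686, 0)  len=1.3044
  (v5,v6,v2) [+-+] → (-1.51719, -0.3686, 0)–(-0.212815, -0.3686, 1.90755)  len=2.3109
  (v6,v0,v7) [-+-] → (-0.212815, -0.3686, 0)–(0.212815, -0.3686, 0)  len=0.4256
  (v6,v7,v2) [--+] → (0.212815, -0.3686, 1.90755)–(-0.212815, -0.3686, 1.90755)  len=0.4256
  (v7,v0,v1) [-++] → (0.212815, -0.3686, 0)–(1.51719, -0.3686, 0)  len=1.3044
  (v7,v1,v2) [-++] → (1.51719, -0.3686, 0)–(0.212815, -0.3686, 1.90755)  len=2.3109

Chained into 1 loop(s):
  loop 1: 6 segments, perimeter = 8.0817
Total perimeter = 8.082


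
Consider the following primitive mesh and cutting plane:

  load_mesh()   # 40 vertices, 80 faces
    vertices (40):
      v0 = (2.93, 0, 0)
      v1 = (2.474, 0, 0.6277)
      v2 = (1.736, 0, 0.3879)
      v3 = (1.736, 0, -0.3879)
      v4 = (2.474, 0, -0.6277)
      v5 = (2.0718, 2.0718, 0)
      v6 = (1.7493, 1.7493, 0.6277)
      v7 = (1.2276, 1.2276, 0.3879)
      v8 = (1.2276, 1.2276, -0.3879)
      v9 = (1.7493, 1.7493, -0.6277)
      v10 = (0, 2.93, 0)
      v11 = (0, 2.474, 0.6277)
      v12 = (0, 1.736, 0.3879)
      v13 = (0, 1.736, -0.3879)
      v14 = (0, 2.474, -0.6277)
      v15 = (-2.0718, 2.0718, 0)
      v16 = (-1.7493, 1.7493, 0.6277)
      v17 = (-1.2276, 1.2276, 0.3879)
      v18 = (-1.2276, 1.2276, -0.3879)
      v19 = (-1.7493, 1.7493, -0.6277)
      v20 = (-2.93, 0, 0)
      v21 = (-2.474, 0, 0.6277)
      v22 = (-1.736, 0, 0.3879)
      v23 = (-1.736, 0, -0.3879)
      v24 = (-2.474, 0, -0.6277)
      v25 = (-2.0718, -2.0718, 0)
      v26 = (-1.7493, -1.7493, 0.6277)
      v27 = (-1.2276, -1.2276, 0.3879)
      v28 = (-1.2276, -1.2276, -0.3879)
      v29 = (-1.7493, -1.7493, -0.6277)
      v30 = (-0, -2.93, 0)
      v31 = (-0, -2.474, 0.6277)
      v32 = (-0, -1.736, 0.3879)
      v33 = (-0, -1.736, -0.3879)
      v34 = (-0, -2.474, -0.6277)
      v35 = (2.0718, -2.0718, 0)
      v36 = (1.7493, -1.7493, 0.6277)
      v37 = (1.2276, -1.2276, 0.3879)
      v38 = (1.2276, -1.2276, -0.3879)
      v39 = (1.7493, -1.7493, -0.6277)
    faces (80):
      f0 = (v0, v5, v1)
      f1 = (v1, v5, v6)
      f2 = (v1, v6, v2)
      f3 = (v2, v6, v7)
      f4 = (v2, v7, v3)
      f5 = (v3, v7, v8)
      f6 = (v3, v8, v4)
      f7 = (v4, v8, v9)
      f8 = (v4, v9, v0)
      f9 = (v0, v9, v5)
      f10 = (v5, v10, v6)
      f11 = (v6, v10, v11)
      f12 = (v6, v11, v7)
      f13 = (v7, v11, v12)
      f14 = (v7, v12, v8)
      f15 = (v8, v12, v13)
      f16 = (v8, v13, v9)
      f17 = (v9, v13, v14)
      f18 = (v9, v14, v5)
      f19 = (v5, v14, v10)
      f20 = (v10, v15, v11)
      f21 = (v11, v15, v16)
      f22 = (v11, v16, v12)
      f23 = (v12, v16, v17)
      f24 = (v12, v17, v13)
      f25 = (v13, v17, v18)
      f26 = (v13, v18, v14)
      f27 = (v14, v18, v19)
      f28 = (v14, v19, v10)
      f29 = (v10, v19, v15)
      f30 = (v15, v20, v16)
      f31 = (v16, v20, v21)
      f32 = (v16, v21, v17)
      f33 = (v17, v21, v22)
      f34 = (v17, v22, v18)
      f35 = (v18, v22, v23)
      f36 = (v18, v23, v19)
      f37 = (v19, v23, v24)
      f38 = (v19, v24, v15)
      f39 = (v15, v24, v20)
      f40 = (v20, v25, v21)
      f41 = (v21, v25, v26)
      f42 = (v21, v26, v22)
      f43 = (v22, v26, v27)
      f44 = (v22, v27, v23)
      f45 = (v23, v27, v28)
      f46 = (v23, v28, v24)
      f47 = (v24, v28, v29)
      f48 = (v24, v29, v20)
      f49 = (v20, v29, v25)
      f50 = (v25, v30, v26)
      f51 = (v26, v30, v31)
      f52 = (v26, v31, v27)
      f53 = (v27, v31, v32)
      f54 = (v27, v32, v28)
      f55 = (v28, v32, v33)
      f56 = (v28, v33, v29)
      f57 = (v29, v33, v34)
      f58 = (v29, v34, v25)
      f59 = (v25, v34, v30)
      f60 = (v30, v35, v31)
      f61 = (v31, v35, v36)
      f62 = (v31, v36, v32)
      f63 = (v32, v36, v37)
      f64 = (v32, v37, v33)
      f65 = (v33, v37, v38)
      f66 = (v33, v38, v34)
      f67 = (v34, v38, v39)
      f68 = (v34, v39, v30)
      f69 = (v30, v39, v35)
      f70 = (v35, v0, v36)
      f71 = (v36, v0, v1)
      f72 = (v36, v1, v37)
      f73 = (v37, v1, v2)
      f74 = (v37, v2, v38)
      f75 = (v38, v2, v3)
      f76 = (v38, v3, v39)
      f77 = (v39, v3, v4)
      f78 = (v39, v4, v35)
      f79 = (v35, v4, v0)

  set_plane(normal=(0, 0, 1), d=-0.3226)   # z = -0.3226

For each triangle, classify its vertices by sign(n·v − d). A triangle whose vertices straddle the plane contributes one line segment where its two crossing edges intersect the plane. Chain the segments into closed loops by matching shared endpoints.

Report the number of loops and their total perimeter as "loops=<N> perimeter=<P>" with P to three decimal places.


loops=2 perimeter=27.135

Straddling triangles (32 of 80):
  (v2,v7,v3) [++-] → (1.69321, 0.103329, -0.3226)–(1.736, 0, -0.3226)  len=0.1118
  (v3,v7,v8) [-+-] → (1.69321, 0.103329, -0.3226)–(1.2276, 1.2276, -0.3226)  len=1.2169
  (v4,v9,v0) [--+] → (2.32319, 0.899035, -0.3226)–(2.69564, 0, -0.3226)  len=0.9731
  (v0,v9,v5) [+-+] → (2.32319, 0.899035, -0.3226)–(1.90605, 1.90605, -0.3226)  len=1.0900
  (v7,v12,v8) [++-] → (1.12427, 1.27039, -0.3226)–(1.2276, 1.2276, -0.3226)  len=0.1118
  (v8,v12,v13) [-+-] → (1.12427, 1.27039, -0.3226)–(0, 1.736, -0.3226)  len=1.2169
  (v9,v14,v5) [--+] → (1.00702, 2.27851, -0.3226)–(1.90605, 1.90605, -0.3226)  len=0.9731
  (v5,v14,v10) [+-+] → (1.00702, 2.27851, -0.3226)–(0, 2.69564, -0.3226)  len=1.0900
  (v12,v17,v13) [++-] → (-0.103329, 1.69321, -0.3226)–(0, 1.736, -0.3226)  len=0.1118
  (v13,v17,v18) [-+-] → (-0.103329, 1.69321, -0.3226)–(-1.2276, 1.2276, -0.3226)  len=1.2169
  (v14,v19,v10) [--+] → (-0.899035, 2.32319, -0.3226)–(0, 2.69564, -0.3226)  len=0.9731
  (v10,v19,v15) [+-+] → (-0.899035, 2.32319, -0.3226)–(-1.90605, 1.90605, -0.3226)  len=1.0900
  (v17,v22,v18) [++-] → (-1.27039, 1.12427, -0.3226)–(-1.2276, 1.2276, -0.3226)  len=0.1118
  (v18,v22,v23) [-+-] → (-1.27039, 1.12427, -0.3226)–(-1.736, 0, -0.3226)  len=1.2169
  (v19,v24,v15) [--+] → (-2.27851, 1.00702, -0.3226)–(-1.90605, 1.90605, -0.3226)  len=0.9731
  (v15,v24,v20) [+-+] → (-2.27851, 1.00702, -0.3226)–(-2.69564, 0, -0.3226)  len=1.0900
  (v22,v27,v23) [++-] → (-1.69321, -0.103329, -0.3226)–(-1.736, 0, -0.3226)  len=0.1118
  (v23,v27,v28) [-+-] → (-1.69321, -0.103329, -0.3226)–(-1.2276, -1.2276, -0.3226)  len=1.2169
  (v24,v29,v20) [--+] → (-2.32319, -0.899035, -0.3226)–(-2.69564, 0, -0.3226)  len=0.9731
  (v20,v29,v25) [+-+] → (-2.32319, -0.899035, -0.3226)–(-1.90605, -1.90605, -0.3226)  len=1.0900
  (v27,v32,v28) [++-] → (-1.12427, -1.27039, -0.3226)–(-1.2276, -1.2276, -0.3226)  len=0.1118
  (v28,v32,v33) [-+-] → (-1.12427, -1.27039, -0.3226)–(0, -1.736, -0.3226)  len=1.2169
  (v29,v34,v25) [--+] → (-1.00702, -2.27851, -0.3226)–(-1.90605, -1.90605, -0.3226)  len=0.9731
  (v25,v34,v30) [+-+] → (-1.00702, -2.27851, -0.3226)–(0, -2.69564, -0.3226)  len=1.0900
  (v32,v37,v33) [++-] → (0.103329, -1.69321, -0.3226)–(0, -1.736, -0.3226)  len=0.1118
  (v33,v37,v38) [-+-] → (0.103329, -1.69321, -0.3226)–(1.2276, -1.2276, -0.3226)  len=1.2169
  (v34,v39,v30) [--+] → (0.899035, -2.32319, -0.3226)–(0, -2.69564, -0.3226)  len=0.9731
  (v30,v39,v35) [+-+] → (0.899035, -2.32319, -0.3226)–(1.90605, -1.90605, -0.3226)  len=1.0900
  (v37,v2,v38) [++-] → (1.27039, -1.12427, -0.3226)–(1.2276, -1.2276, -0.3226)  len=0.1118
  (v38,v2,v3) [-+-] → (1.27039, -1.12427, -0.3226)–(1.736, 0, -0.3226)  len=1.2169
  (v39,v4,v35) [--+] → (2.27851, -1.00702, -0.3226)–(1.90605, -1.90605, -0.3226)  len=0.9731
  (v35,v4,v0) [+-+] → (2.27851, -1.00702, -0.3226)–(2.69564, 0, -0.3226)  len=1.0900

Chained into 2 loop(s):
  loop 1: 16 segments, perimeter = 10.6297
  loop 2: 16 segments, perimeter = 16.5050
Total perimeter = 27.135


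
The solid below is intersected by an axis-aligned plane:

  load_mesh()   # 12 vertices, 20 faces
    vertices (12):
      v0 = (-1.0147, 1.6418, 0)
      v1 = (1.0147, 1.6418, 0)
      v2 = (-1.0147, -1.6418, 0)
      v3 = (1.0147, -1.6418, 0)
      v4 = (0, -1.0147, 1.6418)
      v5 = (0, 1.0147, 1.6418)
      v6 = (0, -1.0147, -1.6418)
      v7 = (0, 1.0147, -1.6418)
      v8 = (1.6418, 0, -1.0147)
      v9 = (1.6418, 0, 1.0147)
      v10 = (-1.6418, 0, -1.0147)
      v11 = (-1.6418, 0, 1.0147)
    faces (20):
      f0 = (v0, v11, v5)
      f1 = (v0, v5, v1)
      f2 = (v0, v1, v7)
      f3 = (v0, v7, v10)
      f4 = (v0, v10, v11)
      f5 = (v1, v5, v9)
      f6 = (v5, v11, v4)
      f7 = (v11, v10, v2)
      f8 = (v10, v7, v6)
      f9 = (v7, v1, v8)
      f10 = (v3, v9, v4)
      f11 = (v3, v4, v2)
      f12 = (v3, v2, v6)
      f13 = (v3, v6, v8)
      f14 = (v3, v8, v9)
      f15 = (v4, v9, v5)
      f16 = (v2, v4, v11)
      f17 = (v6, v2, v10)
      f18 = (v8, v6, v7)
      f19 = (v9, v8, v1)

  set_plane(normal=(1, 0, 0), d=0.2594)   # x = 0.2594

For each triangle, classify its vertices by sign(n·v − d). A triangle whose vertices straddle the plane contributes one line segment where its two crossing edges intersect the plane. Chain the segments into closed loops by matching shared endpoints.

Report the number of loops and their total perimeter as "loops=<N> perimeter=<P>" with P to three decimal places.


Straddling triangles (10 of 20):
  (v0,v5,v1) [--+] → (0.2594, 1.17501, 1.22209)–(0.2594, 1.6418, 0)  len=1.3082
  (v0,v1,v7) [-+-] → (0.2594, 1.6418, 0)–(0.2594, 1.17501, -1.22209)  len=1.3082
  (v1,v5,v9) [+-+] → (0.2594, 1.17501, 1.22209)–(0.2594, 0.85438, 1.54272)  len=0.4534
  (v7,v1,v8) [-++] → (0.2594, 1.17501, -1.22209)–(0.2594, 0.85438, -1.54272)  len=0.4534
  (v3,v9,v4) [++-] → (0.2594, -0.85438, 1.54272)–(0.2594, -1.17501, 1.22209)  len=0.4534
  (v3,v4,v2) [+--] → (0.2594, -1.17501, 1.22209)–(0.2594, -1.6418, 0)  len=1.3082
  (v3,v2,v6) [+--] → (0.2594, -1.6418, 0)–(0.2594, -1.17501, -1.22209)  len=1.3082
  (v3,v6,v8) [+-+] → (0.2594, -1.17501, -1.22209)–(0.2594, -0.85438, -1.54272)  len=0.4534
  (v4,v9,v5) [-+-] → (0.2594, -0.85438, 1.54272)–(0.2594, 0.85438, 1.54272)  len=1.7088
  (v8,v6,v7) [+--] → (0.2594, -0.85438, -1.54272)–(0.2594, 0.85438, -1.54272)  len=1.7088

Chained into 1 loop(s):
  loop 1: 10 segments, perimeter = 10.4641
Total perimeter = 10.464

loops=1 perimeter=10.464


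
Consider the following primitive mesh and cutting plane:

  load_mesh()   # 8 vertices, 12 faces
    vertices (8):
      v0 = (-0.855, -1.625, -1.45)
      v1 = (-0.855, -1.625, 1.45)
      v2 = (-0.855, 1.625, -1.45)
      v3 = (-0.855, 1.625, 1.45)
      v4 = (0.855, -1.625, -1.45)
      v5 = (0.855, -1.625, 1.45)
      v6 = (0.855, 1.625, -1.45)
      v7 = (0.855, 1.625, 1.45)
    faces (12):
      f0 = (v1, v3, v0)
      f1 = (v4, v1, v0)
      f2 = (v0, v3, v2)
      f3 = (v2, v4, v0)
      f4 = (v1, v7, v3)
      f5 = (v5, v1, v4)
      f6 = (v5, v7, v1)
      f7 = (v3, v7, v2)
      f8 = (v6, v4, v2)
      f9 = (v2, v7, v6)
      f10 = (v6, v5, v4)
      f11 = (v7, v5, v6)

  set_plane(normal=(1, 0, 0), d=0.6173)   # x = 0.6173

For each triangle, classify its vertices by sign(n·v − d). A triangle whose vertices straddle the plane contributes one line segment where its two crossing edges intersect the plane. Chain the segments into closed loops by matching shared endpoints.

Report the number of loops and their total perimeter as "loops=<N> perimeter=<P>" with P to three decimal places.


loops=1 perimeter=12.300

Straddling triangles (8 of 12):
  (v4,v1,v0) [+--] → (0.6173, -1.625, -1.04688)–(0.6173, -1.625, -1.45)  len=0.4031
  (v2,v4,v0) [-+-] → (0.6173, -1.17323, -1.45)–(0.6173, -1.625, -1.45)  len=0.4518
  (v1,v7,v3) [-+-] → (0.6173, 1.17323, 1.45)–(0.6173, 1.625, 1.45)  len=0.4518
  (v5,v1,v4) [+-+] → (0.6173, -1.625, 1.45)–(0.6173, -1.625, -1.04688)  len=2.4969
  (v5,v7,v1) [++-] → (0.6173, 1.17323, 1.45)–(0.6173, -1.625, 1.45)  len=2.7982
  (v3,v7,v2) [-+-] → (0.6173, 1.625, 1.45)–(0.6173, 1.625, 1.04688)  len=0.4031
  (v6,v4,v2) [++-] → (0.6173, -1.17323, -1.45)–(0.6173, 1.625, -1.45)  len=2.7982
  (v2,v7,v6) [-++] → (0.6173, 1.625, 1.04688)–(0.6173, 1.625, -1.45)  len=2.4969

Chained into 1 loop(s):
  loop 1: 8 segments, perimeter = 12.3000
Total perimeter = 12.300


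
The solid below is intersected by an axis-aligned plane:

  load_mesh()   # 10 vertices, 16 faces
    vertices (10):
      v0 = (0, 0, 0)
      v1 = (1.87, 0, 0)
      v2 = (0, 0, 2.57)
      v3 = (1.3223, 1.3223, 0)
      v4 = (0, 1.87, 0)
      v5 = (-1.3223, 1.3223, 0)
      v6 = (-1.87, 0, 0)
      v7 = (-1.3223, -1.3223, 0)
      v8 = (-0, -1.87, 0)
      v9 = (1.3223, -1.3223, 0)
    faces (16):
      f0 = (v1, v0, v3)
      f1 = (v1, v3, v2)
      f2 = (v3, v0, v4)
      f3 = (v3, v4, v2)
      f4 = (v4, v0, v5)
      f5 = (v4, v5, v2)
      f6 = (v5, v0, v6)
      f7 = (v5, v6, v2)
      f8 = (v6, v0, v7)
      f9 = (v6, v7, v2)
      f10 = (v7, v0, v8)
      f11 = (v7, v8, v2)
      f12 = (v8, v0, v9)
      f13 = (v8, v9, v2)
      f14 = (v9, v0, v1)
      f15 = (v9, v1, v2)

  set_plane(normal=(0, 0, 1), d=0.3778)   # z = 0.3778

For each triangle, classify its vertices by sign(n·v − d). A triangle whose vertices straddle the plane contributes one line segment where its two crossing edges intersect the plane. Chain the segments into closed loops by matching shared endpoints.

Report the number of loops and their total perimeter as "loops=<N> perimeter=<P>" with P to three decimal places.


Straddling triangles (8 of 16):
  (v1,v3,v2) [--+] → (1.12792, 1.12792, 0.3778)–(1.5951, 0, 0.3778)  len=1.2208
  (v3,v4,v2) [--+] → (0, 1.5951, 0.3778)–(1.12792, 1.12792, 0.3778)  len=1.2208
  (v4,v5,v2) [--+] → (-1.12792, 1.12792, 0.3778)–(0, 1.5951, 0.3778)  len=1.2208
  (v5,v6,v2) [--+] → (-1.5951, 0, 0.3778)–(-1.12792, 1.12792, 0.3778)  len=1.2208
  (v6,v7,v2) [--+] → (-1.12792, -1.12792, 0.3778)–(-1.5951, 0, 0.3778)  len=1.2208
  (v7,v8,v2) [--+] → (0, -1.5951, 0.3778)–(-1.12792, -1.12792, 0.3778)  len=1.2208
  (v8,v9,v2) [--+] → (1.12792, -1.12792, 0.3778)–(0, -1.5951, 0.3778)  len=1.2208
  (v9,v1,v2) [--+] → (1.5951, 0, 0.3778)–(1.12792, -1.12792, 0.3778)  len=1.2208

Chained into 1 loop(s):
  loop 1: 8 segments, perimeter = 9.7667
Total perimeter = 9.767

loops=1 perimeter=9.767


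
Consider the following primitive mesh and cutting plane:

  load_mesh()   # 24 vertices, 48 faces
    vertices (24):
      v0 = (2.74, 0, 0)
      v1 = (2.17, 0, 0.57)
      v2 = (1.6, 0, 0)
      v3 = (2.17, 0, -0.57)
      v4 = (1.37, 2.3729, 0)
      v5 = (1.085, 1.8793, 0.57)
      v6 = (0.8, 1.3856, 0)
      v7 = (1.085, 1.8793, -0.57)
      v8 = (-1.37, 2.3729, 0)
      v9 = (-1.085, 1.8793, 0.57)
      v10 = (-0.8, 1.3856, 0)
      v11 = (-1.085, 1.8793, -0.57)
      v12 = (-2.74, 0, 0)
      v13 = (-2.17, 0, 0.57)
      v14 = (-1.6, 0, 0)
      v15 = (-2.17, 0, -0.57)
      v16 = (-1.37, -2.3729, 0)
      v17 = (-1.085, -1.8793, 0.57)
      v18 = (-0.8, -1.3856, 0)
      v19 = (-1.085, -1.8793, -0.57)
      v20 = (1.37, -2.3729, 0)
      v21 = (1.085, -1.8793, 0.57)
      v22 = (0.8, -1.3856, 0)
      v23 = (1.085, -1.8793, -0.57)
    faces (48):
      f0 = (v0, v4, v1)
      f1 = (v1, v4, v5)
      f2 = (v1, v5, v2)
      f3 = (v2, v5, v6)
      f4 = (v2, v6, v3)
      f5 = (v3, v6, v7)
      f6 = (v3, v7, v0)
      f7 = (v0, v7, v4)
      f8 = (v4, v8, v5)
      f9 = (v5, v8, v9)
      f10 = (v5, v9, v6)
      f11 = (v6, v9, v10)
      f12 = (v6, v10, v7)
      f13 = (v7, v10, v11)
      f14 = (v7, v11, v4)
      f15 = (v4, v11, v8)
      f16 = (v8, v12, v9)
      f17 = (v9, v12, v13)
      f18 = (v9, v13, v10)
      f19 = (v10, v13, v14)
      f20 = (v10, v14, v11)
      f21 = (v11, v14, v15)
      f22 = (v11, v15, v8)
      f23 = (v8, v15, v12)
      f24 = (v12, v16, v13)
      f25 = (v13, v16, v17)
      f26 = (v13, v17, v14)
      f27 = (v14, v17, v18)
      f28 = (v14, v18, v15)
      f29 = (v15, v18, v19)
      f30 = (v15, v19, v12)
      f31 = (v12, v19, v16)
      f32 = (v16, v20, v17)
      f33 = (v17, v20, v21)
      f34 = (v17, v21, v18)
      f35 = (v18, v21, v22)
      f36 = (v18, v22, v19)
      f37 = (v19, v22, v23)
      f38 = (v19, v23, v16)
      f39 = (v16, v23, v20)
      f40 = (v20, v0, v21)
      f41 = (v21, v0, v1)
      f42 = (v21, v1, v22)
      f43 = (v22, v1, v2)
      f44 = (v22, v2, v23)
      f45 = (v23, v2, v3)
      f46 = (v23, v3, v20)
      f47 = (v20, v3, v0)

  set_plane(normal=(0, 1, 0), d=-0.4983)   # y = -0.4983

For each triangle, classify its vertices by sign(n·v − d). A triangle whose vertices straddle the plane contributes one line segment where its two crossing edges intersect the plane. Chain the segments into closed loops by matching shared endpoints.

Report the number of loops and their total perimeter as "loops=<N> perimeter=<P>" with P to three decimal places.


loops=2 perimeter=6.449

Straddling triangles (16 of 48):
  (v12,v16,v13) [+-+] → (-2.45231, -0.4983, 0)–(-2.002, -0.4983, 0.450302)  len=0.6368
  (v13,v16,v17) [+--] → (-2.002, -0.4983, 0.450302)–(-1.88231, -0.4983, 0.57)  len=0.1693
  (v13,v17,v14) [+-+] → (-1.88231, -0.4983, 0.57)–(-1.46345, -0.4983, 0.151137)  len=0.5924
  (v14,v17,v18) [+--] → (-1.46345, -0.4983, 0.151137)–(-1.3123, -0.4983, 0)  len=0.2137
  (v14,v18,v15) [+-+] → (-1.3123, -0.4983, 0)–(-1.67731, -0.4983, -0.365012)  len=0.5162
  (v15,v18,v19) [+--] → (-1.67731, -0.4983, -0.365012)–(-1.88231, -0.4983, -0.57)  len=0.2899
  (v15,v19,v12) [+-+] → (-1.88231, -0.4983, -0.57)–(-2.30117, -0.4983, -0.151137)  len=0.5924
  (v12,v19,v16) [+--] → (-2.30117, -0.4983, -0.151137)–(-2.45231, -0.4983, 0)  len=0.2137
  (v20,v0,v21) [-+-] → (2.45231, -0.4983, 0)–(2.30117, -0.4983, 0.151137)  len=0.2137
  (v21,v0,v1) [-++] → (2.30117, -0.4983, 0.151137)–(1.88231, -0.4983, 0.57)  len=0.5924
  (v21,v1,v22) [-+-] → (1.88231, -0.4983, 0.57)–(1.67731, -0.4983, 0.365012)  len=0.2899
  (v22,v1,v2) [-++] → (1.67731, -0.4983, 0.365012)–(1.3123, -0.4983, 0)  len=0.5162
  (v22,v2,v23) [-+-] → (1.3123, -0.4983, 0)–(1.46345, -0.4983, -0.151137)  len=0.2137
  (v23,v2,v3) [-++] → (1.46345, -0.4983, -0.151137)–(1.88231, -0.4983, -0.57)  len=0.5924
  (v23,v3,v20) [-+-] → (1.88231, -0.4983, -0.57)–(2.002, -0.4983, -0.450302)  len=0.1693
  (v20,v3,v0) [-++] → (2.002, -0.4983, -0.450302)–(2.45231, -0.4983, 0)  len=0.6368

Chained into 2 loop(s):
  loop 1: 8 segments, perimeter = 3.2244
  loop 2: 8 segments, perimeter = 3.2244
Total perimeter = 6.449


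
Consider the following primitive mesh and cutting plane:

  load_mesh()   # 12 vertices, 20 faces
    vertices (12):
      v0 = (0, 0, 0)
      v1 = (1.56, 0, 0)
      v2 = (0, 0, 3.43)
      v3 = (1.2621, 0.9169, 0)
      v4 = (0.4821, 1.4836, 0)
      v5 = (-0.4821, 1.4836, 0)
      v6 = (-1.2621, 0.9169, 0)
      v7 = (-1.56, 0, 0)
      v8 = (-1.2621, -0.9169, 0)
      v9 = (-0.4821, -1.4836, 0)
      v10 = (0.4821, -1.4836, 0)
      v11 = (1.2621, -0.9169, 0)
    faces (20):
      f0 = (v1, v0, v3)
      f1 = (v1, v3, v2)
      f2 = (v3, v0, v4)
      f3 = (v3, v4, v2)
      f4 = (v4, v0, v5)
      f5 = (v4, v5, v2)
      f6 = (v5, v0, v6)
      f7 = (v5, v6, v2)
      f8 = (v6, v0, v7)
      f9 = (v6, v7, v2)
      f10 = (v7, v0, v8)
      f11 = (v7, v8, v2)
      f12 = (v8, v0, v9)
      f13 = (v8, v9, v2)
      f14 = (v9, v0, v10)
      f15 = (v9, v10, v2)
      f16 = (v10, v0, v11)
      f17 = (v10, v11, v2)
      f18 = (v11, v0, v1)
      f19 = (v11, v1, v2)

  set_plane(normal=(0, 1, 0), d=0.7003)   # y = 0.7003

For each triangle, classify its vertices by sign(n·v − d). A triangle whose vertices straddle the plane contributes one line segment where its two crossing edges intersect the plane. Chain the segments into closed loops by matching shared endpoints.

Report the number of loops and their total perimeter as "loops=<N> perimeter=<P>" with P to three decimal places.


loops=1 perimeter=7.385

Straddling triangles (10 of 20):
  (v1,v0,v3) [--+] → (0.963953, 0.7003, 0)–(1.33247, 0.7003, 0)  len=0.3685
  (v1,v3,v2) [-+-] → (1.33247, 0.7003, 0)–(0.963953, 0.7003, 0.810272)  len=0.8901
  (v3,v0,v4) [+-+] → (0.963953, 0.7003, 0)–(0.227564, 0.7003, 0)  len=0.7364
  (v3,v4,v2) [++-] → (0.227564, 0.7003, 1.81095)–(0.963953, 0.7003, 0.810272)  len=1.2424
  (v4,v0,v5) [+-+] → (0.227564, 0.7003, 0)–(-0.227564, 0.7003, 0)  len=0.4551
  (v4,v5,v2) [++-] → (-0.227564, 0.7003, 1.81095)–(0.227564, 0.7003, 1.81095)  len=0.4551
  (v5,v0,v6) [+-+] → (-0.227564, 0.7003, 0)–(-0.963953, 0.7003, 0)  len=0.7364
  (v5,v6,v2) [++-] → (-0.963953, 0.7003, 0.810272)–(-0.227564, 0.7003, 1.81095)  len=1.2424
  (v6,v0,v7) [+--] → (-0.963953, 0.7003, 0)–(-1.33247, 0.7003, 0)  len=0.3685
  (v6,v7,v2) [+--] → (-1.33247, 0.7003, 0)–(-0.963953, 0.7003, 0.810272)  len=0.8901

Chained into 1 loop(s):
  loop 1: 10 segments, perimeter = 7.3852
Total perimeter = 7.385


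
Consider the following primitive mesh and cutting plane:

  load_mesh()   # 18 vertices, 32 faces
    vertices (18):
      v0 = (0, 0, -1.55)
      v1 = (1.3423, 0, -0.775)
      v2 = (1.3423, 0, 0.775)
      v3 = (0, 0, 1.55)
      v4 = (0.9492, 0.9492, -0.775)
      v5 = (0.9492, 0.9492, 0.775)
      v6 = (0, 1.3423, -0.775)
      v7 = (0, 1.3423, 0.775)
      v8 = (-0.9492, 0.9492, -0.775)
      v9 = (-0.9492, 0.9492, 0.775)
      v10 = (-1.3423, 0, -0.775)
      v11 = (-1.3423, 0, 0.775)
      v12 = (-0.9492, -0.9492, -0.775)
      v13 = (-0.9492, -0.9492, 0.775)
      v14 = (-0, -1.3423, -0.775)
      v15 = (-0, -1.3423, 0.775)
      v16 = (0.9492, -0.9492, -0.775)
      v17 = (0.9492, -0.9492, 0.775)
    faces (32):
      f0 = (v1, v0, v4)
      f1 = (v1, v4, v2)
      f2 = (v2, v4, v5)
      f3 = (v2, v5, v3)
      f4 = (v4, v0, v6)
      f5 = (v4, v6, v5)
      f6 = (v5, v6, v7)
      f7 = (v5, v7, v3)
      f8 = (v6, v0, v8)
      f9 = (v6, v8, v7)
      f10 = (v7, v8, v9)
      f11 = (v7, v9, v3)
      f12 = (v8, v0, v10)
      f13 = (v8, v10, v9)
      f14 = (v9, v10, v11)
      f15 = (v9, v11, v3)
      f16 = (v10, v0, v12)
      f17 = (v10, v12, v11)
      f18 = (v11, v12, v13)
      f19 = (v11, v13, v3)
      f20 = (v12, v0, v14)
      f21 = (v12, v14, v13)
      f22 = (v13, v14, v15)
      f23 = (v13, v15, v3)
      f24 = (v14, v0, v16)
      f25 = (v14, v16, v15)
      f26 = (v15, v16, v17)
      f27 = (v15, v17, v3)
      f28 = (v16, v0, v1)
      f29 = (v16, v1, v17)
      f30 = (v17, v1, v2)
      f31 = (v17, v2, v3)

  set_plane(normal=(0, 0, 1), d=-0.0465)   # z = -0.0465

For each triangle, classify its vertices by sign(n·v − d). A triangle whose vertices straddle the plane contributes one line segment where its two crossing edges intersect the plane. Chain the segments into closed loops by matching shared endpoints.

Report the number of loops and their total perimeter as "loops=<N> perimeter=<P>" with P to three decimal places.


Straddling triangles (16 of 32):
  (v1,v4,v2) [--+] → (1.13396, 0.503076, -0.0465)–(1.3423, 0, -0.0465)  len=0.5445
  (v2,v4,v5) [+-+] → (1.13396, 0.503076, -0.0465)–(0.9492, 0.9492, -0.0465)  len=0.4829
  (v4,v6,v5) [--+] → (0.446124, 1.15754, -0.0465)–(0.9492, 0.9492, -0.0465)  len=0.5445
  (v5,v6,v7) [+-+] → (0.446124, 1.15754, -0.0465)–(0, 1.3423, -0.0465)  len=0.4829
  (v6,v8,v7) [--+] → (-0.503076, 1.13396, -0.0465)–(0, 1.3423, -0.0465)  len=0.5445
  (v7,v8,v9) [+-+] → (-0.503076, 1.13396, -0.0465)–(-0.9492, 0.9492, -0.0465)  len=0.4829
  (v8,v10,v9) [--+] → (-1.15754, 0.446124, -0.0465)–(-0.9492, 0.9492, -0.0465)  len=0.5445
  (v9,v10,v11) [+-+] → (-1.15754, 0.446124, -0.0465)–(-1.3423, 0, -0.0465)  len=0.4829
  (v10,v12,v11) [--+] → (-1.13396, -0.503076, -0.0465)–(-1.3423, 0, -0.0465)  len=0.5445
  (v11,v12,v13) [+-+] → (-1.13396, -0.503076, -0.0465)–(-0.9492, -0.9492, -0.0465)  len=0.4829
  (v12,v14,v13) [--+] → (-0.446124, -1.15754, -0.0465)–(-0.9492, -0.9492, -0.0465)  len=0.5445
  (v13,v14,v15) [+-+] → (-0.446124, -1.15754, -0.0465)–(0, -1.3423, -0.0465)  len=0.4829
  (v14,v16,v15) [--+] → (0.503076, -1.13396, -0.0465)–(0, -1.3423, -0.0465)  len=0.5445
  (v15,v16,v17) [+-+] → (0.503076, -1.13396, -0.0465)–(0.9492, -0.9492, -0.0465)  len=0.4829
  (v16,v1,v17) [--+] → (1.15754, -0.446124, -0.0465)–(0.9492, -0.9492, -0.0465)  len=0.5445
  (v17,v1,v2) [+-+] → (1.15754, -0.446124, -0.0465)–(1.3423, 0, -0.0465)  len=0.4829

Chained into 1 loop(s):
  loop 1: 16 segments, perimeter = 8.2190
Total perimeter = 8.219

loops=1 perimeter=8.219


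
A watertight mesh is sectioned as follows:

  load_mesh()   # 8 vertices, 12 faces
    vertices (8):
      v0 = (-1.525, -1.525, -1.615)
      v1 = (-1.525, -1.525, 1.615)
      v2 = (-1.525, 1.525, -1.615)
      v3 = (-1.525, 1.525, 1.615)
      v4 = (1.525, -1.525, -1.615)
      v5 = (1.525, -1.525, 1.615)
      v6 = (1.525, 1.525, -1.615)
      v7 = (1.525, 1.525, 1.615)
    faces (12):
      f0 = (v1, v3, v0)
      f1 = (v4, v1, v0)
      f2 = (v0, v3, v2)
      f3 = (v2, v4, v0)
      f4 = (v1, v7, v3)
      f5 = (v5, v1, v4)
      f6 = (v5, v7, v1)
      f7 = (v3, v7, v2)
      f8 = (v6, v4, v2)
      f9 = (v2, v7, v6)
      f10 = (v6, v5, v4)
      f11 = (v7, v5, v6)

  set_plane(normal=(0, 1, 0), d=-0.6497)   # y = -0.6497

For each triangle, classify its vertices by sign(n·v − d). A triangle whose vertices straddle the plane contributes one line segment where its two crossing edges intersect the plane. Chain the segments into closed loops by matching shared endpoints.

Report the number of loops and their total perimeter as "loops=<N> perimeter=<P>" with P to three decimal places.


Straddling triangles (8 of 12):
  (v1,v3,v0) [-+-] → (-1.525, -0.6497, 1.615)–(-1.525, -0.6497, -0.688043)  len=2.3030
  (v0,v3,v2) [-++] → (-1.525, -0.6497, -0.688043)–(-1.525, -0.6497, -1.615)  len=0.9270
  (v2,v4,v0) [+--] → (0.6497, -0.6497, -1.615)–(-1.525, -0.6497, -1.615)  len=2.1747
  (v1,v7,v3) [-++] → (-0.6497, -0.6497, 1.615)–(-1.525, -0.6497, 1.615)  len=0.8753
  (v5,v7,v1) [-+-] → (1.525, -0.6497, 1.615)–(-0.6497, -0.6497, 1.615)  len=2.1747
  (v6,v4,v2) [+-+] → (1.525, -0.6497, -1.615)–(0.6497, -0.6497, -1.615)  len=0.8753
  (v6,v5,v4) [+--] → (1.525, -0.6497, 0.688043)–(1.525, -0.6497, -1.615)  len=2.3030
  (v7,v5,v6) [+-+] → (1.525, -0.6497, 1.615)–(1.525, -0.6497, 0.688043)  len=0.9270

Chained into 1 loop(s):
  loop 1: 8 segments, perimeter = 12.5600
Total perimeter = 12.560

loops=1 perimeter=12.560


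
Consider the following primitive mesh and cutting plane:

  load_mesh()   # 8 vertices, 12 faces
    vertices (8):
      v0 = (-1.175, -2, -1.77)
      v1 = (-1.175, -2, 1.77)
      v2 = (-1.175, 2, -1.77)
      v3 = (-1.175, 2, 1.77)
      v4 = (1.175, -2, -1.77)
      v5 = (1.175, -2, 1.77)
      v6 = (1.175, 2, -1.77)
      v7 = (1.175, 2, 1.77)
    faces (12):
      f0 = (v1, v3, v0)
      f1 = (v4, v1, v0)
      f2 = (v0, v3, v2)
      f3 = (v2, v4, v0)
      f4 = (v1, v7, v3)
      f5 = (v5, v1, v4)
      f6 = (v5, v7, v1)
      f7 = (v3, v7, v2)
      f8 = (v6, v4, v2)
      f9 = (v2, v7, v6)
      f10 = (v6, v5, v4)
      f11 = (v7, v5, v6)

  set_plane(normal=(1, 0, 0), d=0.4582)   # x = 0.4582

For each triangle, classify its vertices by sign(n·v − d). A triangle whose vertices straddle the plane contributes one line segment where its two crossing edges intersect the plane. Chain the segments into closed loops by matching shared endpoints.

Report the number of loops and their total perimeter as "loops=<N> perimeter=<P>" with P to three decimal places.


Straddling triangles (8 of 12):
  (v4,v1,v0) [+--] → (0.4582, -2, -0.690225)–(0.4582, -2, -1.77)  len=1.0798
  (v2,v4,v0) [-+-] → (0.4582, -0.779915, -1.77)–(0.4582, -2, -1.77)  len=1.2201
  (v1,v7,v3) [-+-] → (0.4582, 0.779915, 1.77)–(0.4582, 2, 1.77)  len=1.2201
  (v5,v1,v4) [+-+] → (0.4582, -2, 1.77)–(0.4582, -2, -0.690225)  len=2.4602
  (v5,v7,v1) [++-] → (0.4582, 0.779915, 1.77)–(0.4582, -2, 1.77)  len=2.7799
  (v3,v7,v2) [-+-] → (0.4582, 2, 1.77)–(0.4582, 2, 0.690225)  len=1.0798
  (v6,v4,v2) [++-] → (0.4582, -0.779915, -1.77)–(0.4582, 2, -1.77)  len=2.7799
  (v2,v7,v6) [-++] → (0.4582, 2, 0.690225)–(0.4582, 2, -1.77)  len=2.4602

Chained into 1 loop(s):
  loop 1: 8 segments, perimeter = 15.0800
Total perimeter = 15.080

loops=1 perimeter=15.080


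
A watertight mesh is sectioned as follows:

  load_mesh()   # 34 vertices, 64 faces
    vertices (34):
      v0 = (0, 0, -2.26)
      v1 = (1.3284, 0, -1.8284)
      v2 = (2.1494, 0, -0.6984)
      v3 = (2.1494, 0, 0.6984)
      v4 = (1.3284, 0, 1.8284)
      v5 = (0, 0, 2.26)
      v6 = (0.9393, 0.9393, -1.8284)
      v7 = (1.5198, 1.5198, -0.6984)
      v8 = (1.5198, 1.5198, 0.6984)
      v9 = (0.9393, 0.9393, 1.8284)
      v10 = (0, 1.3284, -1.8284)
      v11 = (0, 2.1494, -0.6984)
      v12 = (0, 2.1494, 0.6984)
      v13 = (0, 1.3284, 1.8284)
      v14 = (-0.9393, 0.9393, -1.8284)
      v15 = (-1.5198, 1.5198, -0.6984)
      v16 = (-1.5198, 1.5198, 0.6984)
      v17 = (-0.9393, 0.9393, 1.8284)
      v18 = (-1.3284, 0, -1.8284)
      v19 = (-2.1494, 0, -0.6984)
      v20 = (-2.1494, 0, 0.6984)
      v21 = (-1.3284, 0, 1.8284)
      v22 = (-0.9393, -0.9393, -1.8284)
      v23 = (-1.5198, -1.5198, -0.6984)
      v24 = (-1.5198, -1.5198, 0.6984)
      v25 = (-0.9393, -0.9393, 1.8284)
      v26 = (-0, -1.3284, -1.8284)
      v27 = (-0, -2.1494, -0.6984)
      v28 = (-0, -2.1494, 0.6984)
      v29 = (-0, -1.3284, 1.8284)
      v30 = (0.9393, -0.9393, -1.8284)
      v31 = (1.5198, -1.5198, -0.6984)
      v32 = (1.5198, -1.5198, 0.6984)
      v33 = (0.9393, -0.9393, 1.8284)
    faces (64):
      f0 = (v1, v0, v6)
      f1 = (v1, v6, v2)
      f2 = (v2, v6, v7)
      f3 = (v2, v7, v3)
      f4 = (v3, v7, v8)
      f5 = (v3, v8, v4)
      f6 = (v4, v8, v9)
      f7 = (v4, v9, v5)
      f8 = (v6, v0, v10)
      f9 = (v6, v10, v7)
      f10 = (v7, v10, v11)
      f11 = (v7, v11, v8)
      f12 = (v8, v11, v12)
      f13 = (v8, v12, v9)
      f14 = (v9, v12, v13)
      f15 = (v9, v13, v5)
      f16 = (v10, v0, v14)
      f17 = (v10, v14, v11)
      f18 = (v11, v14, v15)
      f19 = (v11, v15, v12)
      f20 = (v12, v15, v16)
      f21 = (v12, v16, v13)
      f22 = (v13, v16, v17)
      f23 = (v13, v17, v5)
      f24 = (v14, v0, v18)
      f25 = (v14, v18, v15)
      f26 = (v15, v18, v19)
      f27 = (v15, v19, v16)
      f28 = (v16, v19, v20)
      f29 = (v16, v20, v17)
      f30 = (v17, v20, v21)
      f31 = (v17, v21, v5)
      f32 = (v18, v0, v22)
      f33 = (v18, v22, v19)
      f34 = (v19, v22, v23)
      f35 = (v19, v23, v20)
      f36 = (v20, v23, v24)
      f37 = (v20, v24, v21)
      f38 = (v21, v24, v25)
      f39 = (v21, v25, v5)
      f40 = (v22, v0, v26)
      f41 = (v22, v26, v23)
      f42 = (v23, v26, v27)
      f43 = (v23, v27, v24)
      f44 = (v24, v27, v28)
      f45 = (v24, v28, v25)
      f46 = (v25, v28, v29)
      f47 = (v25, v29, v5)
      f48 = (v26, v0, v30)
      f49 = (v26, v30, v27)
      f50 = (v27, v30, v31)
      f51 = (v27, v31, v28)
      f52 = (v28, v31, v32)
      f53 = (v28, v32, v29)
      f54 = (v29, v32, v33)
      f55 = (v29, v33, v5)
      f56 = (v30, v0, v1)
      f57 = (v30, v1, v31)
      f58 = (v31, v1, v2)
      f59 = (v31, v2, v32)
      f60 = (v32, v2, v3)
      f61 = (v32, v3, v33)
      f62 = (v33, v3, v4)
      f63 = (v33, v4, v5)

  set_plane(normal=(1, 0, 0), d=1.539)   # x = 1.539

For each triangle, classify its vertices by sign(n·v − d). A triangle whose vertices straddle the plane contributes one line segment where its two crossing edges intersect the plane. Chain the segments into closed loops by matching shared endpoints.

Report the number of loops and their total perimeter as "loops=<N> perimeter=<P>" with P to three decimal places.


loops=1 perimeter=9.578

Straddling triangles (10 of 64):
  (v1,v6,v2) [--+] → (1.539, 0.473803, -1.2684)–(1.539, 0, -1.53854)  len=0.5454
  (v2,v6,v7) [+--] → (1.539, 0.473803, -1.2684)–(1.539, 1.47345, -0.6984)  len=1.1507
  (v2,v7,v3) [+-+] → (1.539, 1.47345, -0.6984)–(1.539, 1.47345, -0.655804)  len=0.0426
  (v3,v7,v8) [+--] → (1.539, 1.47345, -0.655804)–(1.539, 1.47345, 0.6984)  len=1.3542
  (v3,v8,v4) [+--] → (1.539, 1.47345, 0.6984)–(1.539, 0, 1.53854)  len=1.6961
  (v31,v1,v2) [--+] → (1.539, 0, -1.53854)–(1.539, -1.47345, -0.6984)  len=1.6961
  (v31,v2,v32) [-+-] → (1.539, -1.47345, -0.6984)–(1.539, -1.47345, 0.655804)  len=1.3542
  (v32,v2,v3) [-++] → (1.539, -1.47345, 0.655804)–(1.539, -1.47345, 0.6984)  len=0.0426
  (v32,v3,v33) [-+-] → (1.539, -1.47345, 0.6984)–(1.539, -0.473803, 1.2684)  len=1.1507
  (v33,v3,v4) [-+-] → (1.539, -0.473803, 1.2684)–(1.539, 0, 1.53854)  len=0.5454

Chained into 1 loop(s):
  loop 1: 10 segments, perimeter = 9.5782
Total perimeter = 9.578
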